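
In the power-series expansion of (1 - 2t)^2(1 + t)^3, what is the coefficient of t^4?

8

(1 - 2t)^2 has coefficients 1,-4,4 for degrees 0…2.
(1 + t)^3 has coefficients 1,3,3,1,0 for degrees 0…4.
[t^4] = 1·0 − 4·1 + 4·3 = 8.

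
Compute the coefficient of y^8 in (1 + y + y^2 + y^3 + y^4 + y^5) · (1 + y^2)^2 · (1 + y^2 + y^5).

7

(1 + y + y^2 + y^3 + y^4 + y^5) has coefficients 1,1,1,1,1,1 for degrees 0…5.
(1 + y^2)^2 has coefficients 1,0,2,0,1,0,0,0,0 for degrees 0…8.
Finally multiplying by (1 + y^2 + y^5), the product of all factors after the first has coefficients 1,0,3,0,3,1,1,2,0 for degrees 0…8.
[y^8] = 1·0 + 1·2 + 1·1 + 1·1 + 1·3 + 1·0 = 7.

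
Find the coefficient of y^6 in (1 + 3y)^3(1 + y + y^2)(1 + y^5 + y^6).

(1 + 3y)^3 has coefficients 1,9,27,27 for degrees 0…3.
(1 + y + y^2) has coefficients 1,1,1,0,0,0,0 for degrees 0…6.
Finally multiplying by (1 + y^5 + y^6), the product of all factors after the first has coefficients 1,1,1,0,0,1,2 for degrees 0…6.
[y^6] = 1·2 + 9·1 + 27·0 + 27·0 = 11.

11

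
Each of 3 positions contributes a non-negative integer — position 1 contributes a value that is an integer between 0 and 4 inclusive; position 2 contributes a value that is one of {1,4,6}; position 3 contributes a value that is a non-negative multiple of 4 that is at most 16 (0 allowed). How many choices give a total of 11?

3

The generating function for the choices is (1 + z + z^2 + z^3 + z^4)·(z + z^4 + z^6)·(1 + z^4 + z^8 + z^12 + z^16); the count is [z^11].
(1 + z + z^2 + z^3 + z^4) has coefficients 1,1,1,1,1 for degrees 0…4.
(z + z^4 + z^6) has coefficients 0,1,0,0,1,0,1,0,0,0,0,0 for degrees 0…11.
Finally multiplying by (1 + z^4 + z^8 + z^12 + z^16), the product of all factors after the first has coefficients 0,1,0,0,1,1,1,0,1,1,1,0 for degrees 0…11.
[z^11] = 1·0 + 1·1 + 1·1 + 1·1 + 1·0 = 3.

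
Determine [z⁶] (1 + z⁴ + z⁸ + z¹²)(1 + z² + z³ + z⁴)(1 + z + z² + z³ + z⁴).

5

(1 + z⁴ + z⁸ + z¹²) has coefficients 1,0,0,0,1,0,0 for degrees 0…6.
(1 + z² + z³ + z⁴) has coefficients 1,0,1,1,1,0,0 for degrees 0…6.
Finally multiplying by (1 + z + z² + z³ + z⁴), the product of all factors after the first has coefficients 1,1,2,3,4,3,3 for degrees 0…6.
[z⁶] = 1·3 + 1·2 = 5.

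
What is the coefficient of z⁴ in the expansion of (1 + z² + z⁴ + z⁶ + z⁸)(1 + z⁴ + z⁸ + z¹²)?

2

(1 + z² + z⁴ + z⁶ + z⁸) has coefficients 1,0,1,0,1 for degrees 0…4.
(1 + z⁴ + z⁸ + z¹²) has coefficients 1,0,0,0,1 for degrees 0…4.
[z⁴] = 1·1 + 1·0 + 1·1 = 2.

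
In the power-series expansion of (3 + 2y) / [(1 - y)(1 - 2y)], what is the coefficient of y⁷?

1019

Partial fractions give a closed form: a_n = (-5)·1^n + (8)·2^n.
At n = 7: a_7 = 1019.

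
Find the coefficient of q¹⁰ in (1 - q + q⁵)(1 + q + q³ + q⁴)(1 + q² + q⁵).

1

(1 - q + q⁵) has coefficients 1,-1,0,0,0,1 for degrees 0…5.
(1 + q + q³ + q⁴) has coefficients 1,1,0,1,1,0,0,0,0,0,0 for degrees 0…10.
Finally multiplying by (1 + q² + q⁵), the product of all factors after the first has coefficients 1,1,1,2,1,2,2,0,1,1,0 for degrees 0…10.
[q¹⁰] = 1·0 − 1·1 + 1·2 = 1.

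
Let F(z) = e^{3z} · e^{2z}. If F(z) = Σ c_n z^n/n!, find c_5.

3125

The EGF product rule gives c_5 = Σ_{k_1+k_2=5} C(5; k_1,k_2) · ∏ g_i(k_i), where e^{3z} gives (3)^k; e^{2z} gives (2)^k.
g_1(k) for k = 0…5: 1, 3, 9, 27, 81, 243.
g_2(k) for k = 0…5: 1, 2, 4, 8, 16, 32.
c_5 = Σ_k C(5,k)·g_1(k)·g_2(5−k) = 1·1·32 + 5·3·16 + 10·9·8 + 10·27·4 + 5·81·2 + 1·243·1 = 32 + 240 + 720 + 1080 + 810 + 243 = 3125.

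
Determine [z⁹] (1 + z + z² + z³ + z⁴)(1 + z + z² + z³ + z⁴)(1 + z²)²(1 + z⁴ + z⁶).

30

(1 + z + z² + z³ + z⁴) has coefficients 1,1,1,1,1 for degrees 0…4.
(1 + z + z² + z³ + z⁴) has coefficients 1,1,1,1,1,0,0,0,0,0 for degrees 0…9.
Multiplying by (1 + z²)² gives running coefficients 1,1,3,3,4,3,3,1,1,0 for degrees 0…9.
Finally multiplying by (1 + z⁴ + z⁶), the product of all factors after the first has coefficients 1,1,3,3,5,4,7,5,8,6 for degrees 0…9.
[z⁹] = 1·6 + 1·8 + 1·5 + 1·7 + 1·4 = 30.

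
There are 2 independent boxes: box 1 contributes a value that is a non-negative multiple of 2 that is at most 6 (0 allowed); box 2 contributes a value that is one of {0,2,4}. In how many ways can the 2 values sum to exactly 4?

The generating function for the choices is (1 + z^2 + z^4 + z^6)·(1 + z^2 + z^4); the count is [z^4].
(1 + z^2 + z^4 + z^6) has coefficients 1,0,1,0,1 for degrees 0…4.
(1 + z^2 + z^4) has coefficients 1,0,1,0,1 for degrees 0…4.
[z^4] = 1·1 + 1·1 + 1·1 = 3.

3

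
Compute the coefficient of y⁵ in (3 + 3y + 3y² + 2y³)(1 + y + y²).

(3 + 3y + 3y² + 2y³) has coefficients 3,3,3,2 for degrees 0…3.
(1 + y + y²) has coefficients 1,1,1,0,0,0 for degrees 0…5.
[y⁵] = 3·0 + 3·0 + 3·0 + 2·1 = 2.

2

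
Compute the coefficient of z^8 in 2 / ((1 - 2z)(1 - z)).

1022

The denominator gives the recurrence a_n = 3a_(n−1) − 2a_(n−2) for n ≥ 2; the numerator fixes a_0 = 2, a_1 = 6.
Iterating: 2, 6, 14, 30, 62, 126, 254, 510, 1022, so a_8 = 1022.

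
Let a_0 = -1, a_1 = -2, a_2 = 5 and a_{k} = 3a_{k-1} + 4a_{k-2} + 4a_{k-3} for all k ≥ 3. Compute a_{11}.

492535

The ordinary generating function has denominator 1 - 3t - 4t^2 - 4t^3.
Iterating the recurrence: a_0,…,a_{11} = -1, -2, 5, 3, 21, 95, 381, 1607, 6725, 28127, 117709, 492535.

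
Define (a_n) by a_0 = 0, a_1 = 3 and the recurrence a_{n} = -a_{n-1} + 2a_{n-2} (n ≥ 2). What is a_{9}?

The ordinary generating function has denominator 1 + y - 2y^2.
Iterating the recurrence: a_0,…,a_{9} = 0, 3, -3, 9, -15, 33, -63, 129, -255, 513.

513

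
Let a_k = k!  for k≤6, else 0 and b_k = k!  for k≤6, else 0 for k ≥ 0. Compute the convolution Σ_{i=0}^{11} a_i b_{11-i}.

The convolution is the t^11 coefficient of A(t)B(t).
Σ = 1·0 + 1·0 + 2·0 + 6·0 + 24·0 + 120·720 + 720·120 + 0·24 + 0·6 + 0·2 + 0·1 + 0·1 = 172800.

172800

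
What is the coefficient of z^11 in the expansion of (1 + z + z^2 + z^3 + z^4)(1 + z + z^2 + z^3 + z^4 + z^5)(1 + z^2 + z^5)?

5

(1 + z + z^2 + z^3 + z^4) has coefficients 1,1,1,1,1 for degrees 0…4.
(1 + z + z^2 + z^3 + z^4 + z^5) has coefficients 1,1,1,1,1,1,0,0,0,0,0,0 for degrees 0…11.
Finally multiplying by (1 + z^2 + z^5), the product of all factors after the first has coefficients 1,1,2,2,2,3,2,2,1,1,1,0 for degrees 0…11.
[z^11] = 1·0 + 1·1 + 1·1 + 1·1 + 1·2 = 5.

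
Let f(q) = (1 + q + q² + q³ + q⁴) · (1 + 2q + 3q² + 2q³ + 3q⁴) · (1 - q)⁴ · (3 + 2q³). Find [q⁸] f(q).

(1 + q + q² + q³ + q⁴) has coefficients 1,1,1,1,1 for degrees 0…4.
(1 + 2q + 3q² + 2q³ + 3q⁴) has coefficients 1,2,3,2,3,0,0,0,0 for degrees 0…8.
Multiplying by (1 - q)⁴ gives running coefficients 1,-2,1,-2,6,-10,13,-10,3 for degrees 0…8.
Finally multiplying by (3 + 2q³), the product of all factors after the first has coefficients 3,-6,3,-4,14,-28,35,-18,-11 for degrees 0…8.
[q⁸] = 1·(-11) + 1·(-18) + 1·35 + 1·(-28) + 1·14 = -8.

-8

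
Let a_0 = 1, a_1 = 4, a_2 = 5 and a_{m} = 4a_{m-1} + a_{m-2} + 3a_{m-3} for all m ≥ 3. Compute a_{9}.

The ordinary generating function has denominator 1 - 4x - x^2 - 3x^3.
Iterating the recurrence: a_0,…,a_{9} = 1, 4, 5, 27, 125, 542, 2374, 10413, 45652, 200143.

200143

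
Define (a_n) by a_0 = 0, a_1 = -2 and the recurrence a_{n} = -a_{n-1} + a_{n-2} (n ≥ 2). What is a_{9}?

The ordinary generating function has denominator 1 + x - x^2.
Iterating the recurrence: a_0,…,a_{9} = 0, -2, 2, -4, 6, -10, 16, -26, 42, -68.

-68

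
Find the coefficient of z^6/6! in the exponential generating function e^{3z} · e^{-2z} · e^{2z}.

729

The EGF product rule gives c_6 = Σ_{k_1+k_2+k_3=6} C(6; k_1,k_2,k_3) · ∏ g_i(k_i), where e^{3z} gives (3)^k; e^{-2z} gives (-2)^k; e^{2z} gives (2)^k.
g_1(k) for k = 0…6: 1, 3, 9, 27, 81, 243, 729.
g_2(k) for k = 0…6: 1, -2, 4, -8, 16, -32, 64.
g_3(k) for k = 0…6: 1, 2, 4, 8, 16, 32, 64.
First combine the last two factors: h(k) = Σ_j C(k,j)·g_2(j)·g_3(k−j) for k = 0…6: 1, 0, 0, 0, 0, 0, 0.
c_6 = Σ_k C(6,k)·g_1(k)·h(6−k) = 1·729·1 = 729.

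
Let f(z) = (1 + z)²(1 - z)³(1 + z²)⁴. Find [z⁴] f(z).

-1

(1 + z)² has coefficients 1,2,1 for degrees 0…2.
(1 - z)³ has coefficients 1,-3,3,-1,0 for degrees 0…4.
Finally multiplying by (1 + z²)⁴, the product of all factors after the first has coefficients 1,-3,7,-13,18 for degrees 0…4.
[z⁴] = 1·18 + 2·(-13) + 1·7 = -1.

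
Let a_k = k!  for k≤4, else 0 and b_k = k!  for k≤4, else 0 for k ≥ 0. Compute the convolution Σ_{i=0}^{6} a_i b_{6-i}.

This is [x^6] in the product of the two ordinary generating functions.
Σ = 1·0 + 1·0 + 2·24 + 6·6 + 24·2 + 0·1 + 0·1 = 132.

132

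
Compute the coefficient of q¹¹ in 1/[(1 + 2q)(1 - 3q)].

105469

The denominator gives the recurrence a_n = a_(n−1) + 6a_(n−2) for n ≥ 2; the numerator fixes a_0 = 1, a_1 = 1.
Iterating: 1, 1, 7, 13, 55, 133, 463, 1261, 4039, 11605, 35839, 105469, so a_11 = 105469.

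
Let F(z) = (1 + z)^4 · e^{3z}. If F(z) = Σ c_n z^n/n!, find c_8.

The EGF product rule gives c_8 = Σ_{k_1+k_2=8} C(8; k_1,k_2) · ∏ g_i(k_i), where (1+z)^4 gives the falling factorial (4)_k; e^{3z} gives (3)^k.
g_1(k) for k = 0…8: 1, 4, 12, 24, 24, 0, 0, 0, 0.
g_2(k) for k = 0…8: 1, 3, 9, 27, 81, 243, 729, 2187, 6561.
c_8 = Σ_k C(8,k)·g_1(k)·g_2(8−k) = 1·1·6561 + 8·4·2187 + 28·12·729 + 56·24·243 + 70·24·81 = 6561 + 69984 + 244944 + 326592 + 136080 = 784161.

784161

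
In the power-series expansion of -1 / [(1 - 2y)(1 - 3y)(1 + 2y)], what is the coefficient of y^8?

-11605

Partial fractions give a closed form: a_n = (1)·2^n + (-9/5)·3^n + (-1/5)·(-2)^n.
At n = 8: a_8 = -11605.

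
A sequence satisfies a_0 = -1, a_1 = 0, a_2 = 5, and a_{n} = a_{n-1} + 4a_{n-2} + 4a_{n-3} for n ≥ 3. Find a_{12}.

76533

The ordinary generating function has denominator 1 - q - 4q^2 - 4q^3.
Iterating the recurrence: a_0,…,a_{12} = -1, 0, 5, 1, 21, 45, 133, 397, 1109, 3229, 9253, 26605, 76533.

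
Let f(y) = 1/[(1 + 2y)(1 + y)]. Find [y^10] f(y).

2047

Partial fractions give a closed form: a_n = (2)·(-2)^n + (-1)·(-1)^n.
At n = 10: a_10 = 2047.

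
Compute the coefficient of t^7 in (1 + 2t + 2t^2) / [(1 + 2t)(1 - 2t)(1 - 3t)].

The denominator gives the recurrence a_n = 3a_(n−1) + 4a_(n−2) − 12a_(n−3) for n ≥ 3; the numerator fixes a_0 = 1, a_1 = 5, a_2 = 21.
Iterating: 1, 5, 21, 71, 237, 743, 2325, 7103, so a_7 = 7103.

7103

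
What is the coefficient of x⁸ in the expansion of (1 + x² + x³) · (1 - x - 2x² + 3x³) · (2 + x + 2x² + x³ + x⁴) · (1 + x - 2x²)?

(1 + x² + x³) has coefficients 1,0,1,1 for degrees 0…3.
(1 - x - 2x² + 3x³) has coefficients 1,-1,-2,3,0,0,0,0,0 for degrees 0…8.
Multiplying by (2 + x + 2x² + x³ + x⁴) gives running coefficients 2,-1,-3,3,-1,3,1,3,0 for degrees 0…8.
Finally multiplying by (1 + x - 2x²), the product of all factors after the first has coefficients 2,1,-8,2,8,-4,6,-2,1 for degrees 0…8.
[x⁸] = 1·1 + 1·6 + 1·(-4) = 3.

3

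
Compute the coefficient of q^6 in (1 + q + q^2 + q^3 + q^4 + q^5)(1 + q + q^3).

(1 + q + q^2 + q^3 + q^4 + q^5) has coefficients 1,1,1,1,1,1 for degrees 0…5.
(1 + q + q^3) has coefficients 1,1,0,1,0,0,0 for degrees 0…6.
[q^6] = 1·0 + 1·0 + 1·0 + 1·1 + 1·0 + 1·1 = 2.

2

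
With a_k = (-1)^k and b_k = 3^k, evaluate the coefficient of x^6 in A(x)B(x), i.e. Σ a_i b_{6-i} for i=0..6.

547

Write out a_i and b_{6-i} for i = 0,…,6 and sum the products.
Σ = 1·729 − 1·243 + 1·81 − 1·27 + 1·9 − 1·3 + 1·1 = 547.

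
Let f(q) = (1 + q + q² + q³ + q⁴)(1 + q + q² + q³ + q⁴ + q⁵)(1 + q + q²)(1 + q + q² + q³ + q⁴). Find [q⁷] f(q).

(1 + q + q² + q³ + q⁴) has coefficients 1,1,1,1,1 for degrees 0…4.
(1 + q + q² + q³ + q⁴ + q⁵) has coefficients 1,1,1,1,1,1,0,0 for degrees 0…7.
Multiplying by (1 + q + q²) gives running coefficients 1,2,3,3,3,3,2,1 for degrees 0…7.
Finally multiplying by (1 + q + q² + q³ + q⁴), the product of all factors after the first has coefficients 1,3,6,9,12,14,14,12 for degrees 0…7.
[q⁷] = 1·12 + 1·14 + 1·14 + 1·12 + 1·9 = 61.

61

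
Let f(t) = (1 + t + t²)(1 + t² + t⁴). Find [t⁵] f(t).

1

(1 + t + t²) has coefficients 1,1,1 for degrees 0…2.
(1 + t² + t⁴) has coefficients 1,0,1,0,1,0 for degrees 0…5.
[t⁵] = 1·0 + 1·1 + 1·0 = 1.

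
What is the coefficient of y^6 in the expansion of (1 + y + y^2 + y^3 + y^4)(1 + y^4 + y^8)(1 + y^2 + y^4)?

(1 + y + y^2 + y^3 + y^4) has coefficients 1,1,1,1,1 for degrees 0…4.
(1 + y^4 + y^8) has coefficients 1,0,0,0,1,0,0 for degrees 0…6.
Finally multiplying by (1 + y^2 + y^4), the product of all factors after the first has coefficients 1,0,1,0,2,0,1 for degrees 0…6.
[y^6] = 1·1 + 1·0 + 1·2 + 1·0 + 1·1 = 4.

4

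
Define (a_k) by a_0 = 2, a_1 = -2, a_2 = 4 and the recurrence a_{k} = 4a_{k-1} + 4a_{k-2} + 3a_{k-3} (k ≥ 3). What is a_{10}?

968386

The ordinary generating function has denominator 1 - 4q - 4q^2 - 3q^3.
Iterating the recurrence: a_0,…,a_{10} = 2, -2, 4, 14, 66, 332, 1634, 8062, 39780, 196270, 968386.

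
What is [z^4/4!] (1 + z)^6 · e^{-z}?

The EGF product rule gives c_4 = Σ_{k_1+k_2=4} C(4; k_1,k_2) · ∏ g_i(k_i), where (1+z)^6 gives the falling factorial (6)_k; e^{-z} gives (-1)^k.
g_1(k) for k = 0…4: 1, 6, 30, 120, 360.
g_2(k) for k = 0…4: 1, -1, 1, -1, 1.
c_4 = Σ_k C(4,k)·g_1(k)·g_2(4−k) = 1·1·1 + 4·6·(-1) + 6·30·1 + 4·120·(-1) + 1·360·1 = 1 − 24 + 180 − 480 + 360 = 37.

37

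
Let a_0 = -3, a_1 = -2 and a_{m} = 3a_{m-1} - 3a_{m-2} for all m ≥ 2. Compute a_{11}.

The ordinary generating function has denominator 1 - 3x + 3x^2.
Iterating the recurrence: a_0,…,a_{11} = -3, -2, 3, 15, 36, 63, 81, 54, -81, -405, -972, -1701.

-1701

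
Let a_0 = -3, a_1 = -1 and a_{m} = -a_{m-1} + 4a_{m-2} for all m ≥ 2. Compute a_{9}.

The ordinary generating function has denominator 1 + x - 4x^2.
Iterating the recurrence: a_0,…,a_{9} = -3, -1, -11, 7, -51, 79, -283, 599, -1731, 4127.

4127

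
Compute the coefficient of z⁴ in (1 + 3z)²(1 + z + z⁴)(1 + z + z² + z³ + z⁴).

33

(1 + 3z)² has coefficients 1,6,9 for degrees 0…2.
(1 + z + z⁴) has coefficients 1,1,0,0,1 for degrees 0…4.
Finally multiplying by (1 + z + z² + z³ + z⁴), the product of all factors after the first has coefficients 1,2,2,2,3 for degrees 0…4.
[z⁴] = 1·3 + 6·2 + 9·2 = 33.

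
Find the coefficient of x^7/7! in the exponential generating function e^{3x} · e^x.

16384

The EGF product rule gives c_7 = Σ_{k_1+k_2=7} C(7; k_1,k_2) · ∏ g_i(k_i), where e^{3x} gives (3)^k; e^x gives (1)^k.
g_1(k) for k = 0…7: 1, 3, 9, 27, 81, 243, 729, 2187.
g_2(k) for k = 0…7: 1, 1, 1, 1, 1, 1, 1, 1.
c_7 = Σ_k C(7,k)·g_1(k)·g_2(7−k) = 1·1·1 + 7·3·1 + 21·9·1 + 35·27·1 + 35·81·1 + 21·243·1 + 7·729·1 + 1·2187·1 = 1 + 21 + 189 + 945 + 2835 + 5103 + 5103 + 2187 = 16384.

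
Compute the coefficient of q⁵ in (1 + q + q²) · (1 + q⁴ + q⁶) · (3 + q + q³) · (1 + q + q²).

11

(1 + q + q²) has coefficients 1,1,1 for degrees 0…2.
(1 + q⁴ + q⁶) has coefficients 1,0,0,0,1,0 for degrees 0…5.
Multiplying by (3 + q + q³) gives running coefficients 3,1,0,1,3,1 for degrees 0…5.
Finally multiplying by (1 + q + q²), the product of all factors after the first has coefficients 3,4,4,2,4,5 for degrees 0…5.
[q⁵] = 1·5 + 1·4 + 1·2 = 11.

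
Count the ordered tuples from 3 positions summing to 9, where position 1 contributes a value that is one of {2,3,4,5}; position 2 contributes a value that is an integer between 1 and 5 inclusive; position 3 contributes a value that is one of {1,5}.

5

The generating function for the choices is (y^2 + y^3 + y^4 + y^5)·(y + y^2 + y^3 + y^4 + y^5)·(y + y^5); the count is [y^9].
(y^2 + y^3 + y^4 + y^5) has coefficients 0,0,1,1,1,1 for degrees 0…5.
(y + y^2 + y^3 + y^4 + y^5) has coefficients 0,1,1,1,1,1,0,0,0,0 for degrees 0…9.
Finally multiplying by (y + y^5), the product of all factors after the first has coefficients 0,0,1,1,1,1,2,1,1,1 for degrees 0…9.
[y^9] = 1·1 + 1·2 + 1·1 + 1·1 = 5.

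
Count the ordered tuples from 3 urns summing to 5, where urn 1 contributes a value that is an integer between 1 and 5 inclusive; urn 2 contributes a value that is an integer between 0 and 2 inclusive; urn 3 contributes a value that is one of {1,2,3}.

8

The generating function for the choices is (y + y^2 + y^3 + y^4 + y^5)·(1 + y + y^2)·(y + y^2 + y^3); the count is [y^5].
(y + y^2 + y^3 + y^4 + y^5) has coefficients 0,1,1,1,1,1 for degrees 0…5.
(1 + y + y^2) has coefficients 1,1,1,0,0,0 for degrees 0…5.
Finally multiplying by (y + y^2 + y^3), the product of all factors after the first has coefficients 0,1,2,3,2,1 for degrees 0…5.
[y^5] = 1·2 + 1·3 + 1·2 + 1·1 + 1·0 = 8.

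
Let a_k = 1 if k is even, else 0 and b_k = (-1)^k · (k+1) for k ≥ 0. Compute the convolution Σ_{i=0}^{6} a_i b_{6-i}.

This is [x^6] in the product of the two ordinary generating functions.
Σ = 1·7 + 0·(-6) + 1·5 + 0·(-4) + 1·3 + 0·(-2) + 1·1 = 16.

16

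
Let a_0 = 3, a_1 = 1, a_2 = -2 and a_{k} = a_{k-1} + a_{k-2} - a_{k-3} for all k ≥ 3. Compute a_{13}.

The ordinary generating function has denominator 1 - y - y^2 + y^3.
Iterating the recurrence: a_0,…,a_{13} = 3, 1, -2, -4, -7, -9, -12, -14, -17, -19, -22, -24, -27, -29.

-29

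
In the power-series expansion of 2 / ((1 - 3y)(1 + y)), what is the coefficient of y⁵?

364

Partial fractions give a closed form: a_n = (3/2)·3^n + (1/2)·(-1)^n.
At n = 5: a_5 = 364.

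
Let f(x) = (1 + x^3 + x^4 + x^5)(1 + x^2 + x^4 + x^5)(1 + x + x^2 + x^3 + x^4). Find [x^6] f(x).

8

(1 + x^3 + x^4 + x^5) has coefficients 1,0,0,1,1,1 for degrees 0…5.
(1 + x^2 + x^4 + x^5) has coefficients 1,0,1,0,1,1,0 for degrees 0…6.
Finally multiplying by (1 + x + x^2 + x^3 + x^4), the product of all factors after the first has coefficients 1,1,2,2,3,3,3 for degrees 0…6.
[x^6] = 1·3 + 1·2 + 1·2 + 1·1 = 8.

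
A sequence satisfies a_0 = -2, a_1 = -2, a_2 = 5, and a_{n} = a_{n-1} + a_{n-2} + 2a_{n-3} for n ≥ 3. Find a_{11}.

297

The ordinary generating function has denominator 1 - z - z^2 - 2z^3.
Iterating the recurrence: a_0,…,a_{11} = -2, -2, 5, -1, 0, 9, 7, 16, 41, 71, 144, 297.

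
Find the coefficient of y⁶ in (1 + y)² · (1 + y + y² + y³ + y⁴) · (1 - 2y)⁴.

9

(1 + y)² has coefficients 1,2,1 for degrees 0…2.
(1 + y + y² + y³ + y⁴) has coefficients 1,1,1,1,1,0,0 for degrees 0…6.
Finally multiplying by (1 - 2y)⁴, the product of all factors after the first has coefficients 1,-7,17,-15,1,0,8 for degrees 0…6.
[y⁶] = 1·8 + 2·0 + 1·1 = 9.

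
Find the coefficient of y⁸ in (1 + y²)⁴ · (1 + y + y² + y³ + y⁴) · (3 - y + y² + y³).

47

(1 + y²)⁴ has coefficients 1,0,4,0,6,0,4,0,1 for degrees 0…8.
(1 + y + y² + y³ + y⁴) has coefficients 1,1,1,1,1,0,0,0,0 for degrees 0…8.
Finally multiplying by (3 - y + y² + y³), the product of all factors after the first has coefficients 3,2,3,4,4,1,2,1,0 for degrees 0…8.
[y⁸] = 1·0 + 4·2 + 6·4 + 4·3 + 1·3 = 47.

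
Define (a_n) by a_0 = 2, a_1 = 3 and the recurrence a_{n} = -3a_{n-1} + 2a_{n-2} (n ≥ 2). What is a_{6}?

The ordinary generating function has denominator 1 + 3t - 2t^2.
Iterating the recurrence: a_0,…,a_{6} = 2, 3, -5, 21, -73, 261, -929.

-929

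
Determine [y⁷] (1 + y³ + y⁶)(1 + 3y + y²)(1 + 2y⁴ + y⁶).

8

(1 + y³ + y⁶) has coefficients 1,0,0,1,0,0,1 for degrees 0…6.
(1 + 3y + y²) has coefficients 1,3,1,0,0,0,0,0 for degrees 0…7.
Finally multiplying by (1 + 2y⁴ + y⁶), the product of all factors after the first has coefficients 1,3,1,0,2,6,3,3 for degrees 0…7.
[y⁷] = 1·3 + 1·2 + 1·3 = 8.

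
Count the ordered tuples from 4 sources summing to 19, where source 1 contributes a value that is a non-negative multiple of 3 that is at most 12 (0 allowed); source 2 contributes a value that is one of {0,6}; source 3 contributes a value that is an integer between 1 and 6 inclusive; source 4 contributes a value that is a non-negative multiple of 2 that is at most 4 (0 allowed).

The generating function for the choices is (1 + q^3 + q^6 + q^9 + q^12)·(1 + q^6)·(q + q^2 + q^3 + q^4 + q^5 + q^6)·(1 + q^2 + q^4); the count is [q^19].
(1 + q^3 + q^6 + q^9 + q^12) has coefficients 1,0,0,1,0,0,1,0,0,1,0,0,1 for degrees 0…12.
(1 + q^6) has coefficients 1,0,0,0,0,0,1,0,0,0,0,0,0,0,0,0,0,0,0,0 for degrees 0…19.
Multiplying by (q + q^2 + q^3 + q^4 + q^5 + q^6) gives running coefficients 0,1,1,1,1,1,1,1,1,1,1,1,1,0,0,0,0,0,0,0 for degrees 0…19.
Finally multiplying by (1 + q^2 + q^4), the product of all factors after the first has coefficients 0,1,1,2,2,3,3,3,3,3,3,3,3,2,2,1,1,0,0,0 for degrees 0…19.
[q^19] = 1·0 + 1·1 + 1·2 + 1·3 + 1·3 = 9.

9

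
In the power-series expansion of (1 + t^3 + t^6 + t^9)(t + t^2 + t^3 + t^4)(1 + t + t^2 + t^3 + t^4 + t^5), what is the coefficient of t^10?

(1 + t^3 + t^6 + t^9) has coefficients 1,0,0,1,0,0,1,0,0,1 for degrees 0…9.
(t + t^2 + t^3 + t^4) has coefficients 0,1,1,1,1,0,0,0,0,0,0 for degrees 0…10.
Finally multiplying by (1 + t + t^2 + t^3 + t^4 + t^5), the product of all factors after the first has coefficients 0,1,2,3,4,4,4,3,2,1,0 for degrees 0…10.
[t^10] = 1·0 + 1·3 + 1·4 + 1·1 = 8.

8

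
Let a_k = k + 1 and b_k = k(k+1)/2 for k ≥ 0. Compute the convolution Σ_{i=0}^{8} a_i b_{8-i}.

330

This is [x^8] in the product of the two ordinary generating functions.
Σ = 1·36 + 2·28 + 3·21 + 4·15 + 5·10 + 6·6 + 7·3 + 8·1 + 9·0 = 330.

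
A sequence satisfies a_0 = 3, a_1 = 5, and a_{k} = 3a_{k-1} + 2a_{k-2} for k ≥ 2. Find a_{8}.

41973

The ordinary generating function has denominator 1 - 3t - 2t^2.
Iterating the recurrence: a_0,…,a_{8} = 3, 5, 21, 73, 261, 929, 3309, 11785, 41973.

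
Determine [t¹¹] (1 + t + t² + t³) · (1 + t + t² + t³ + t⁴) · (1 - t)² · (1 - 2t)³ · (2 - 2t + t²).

37

(1 + t + t² + t³) has coefficients 1,1,1,1 for degrees 0…3.
(1 + t + t² + t³ + t⁴) has coefficients 1,1,1,1,1,0,0,0,0,0,0,0 for degrees 0…11.
Multiplying by (1 - t)² gives running coefficients 1,-1,0,0,0,-1,1,0,0,0,0,0 for degrees 0…11.
Multiplying by (1 - 2t)³ gives running coefficients 1,-7,18,-20,8,-1,7,-18,20,-8,0,0 for degrees 0…11.
Finally multiplying by (2 - 2t + t²), the product of all factors after the first has coefficients 2,-16,51,-83,74,-38,24,-51,83,-74,36,-8 for degrees 0…11.
[t¹¹] = 1·(-8) + 1·36 + 1·(-74) + 1·83 = 37.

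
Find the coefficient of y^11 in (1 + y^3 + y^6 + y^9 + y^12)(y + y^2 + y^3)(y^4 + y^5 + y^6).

(1 + y^3 + y^6 + y^9 + y^12) has coefficients 1,0,0,1,0,0,1,0,0,1,0,0 for degrees 0…11.
(y + y^2 + y^3) has coefficients 0,1,1,1,0,0,0,0,0,0,0,0 for degrees 0…11.
Finally multiplying by (y^4 + y^5 + y^6), the product of all factors after the first has coefficients 0,0,0,0,0,1,2,3,2,1,0,0 for degrees 0…11.
[y^11] = 1·0 + 1·2 + 1·1 + 1·0 = 3.

3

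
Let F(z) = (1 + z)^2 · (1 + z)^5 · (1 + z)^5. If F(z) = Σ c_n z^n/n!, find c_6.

The EGF product rule gives c_6 = Σ_{k_1+k_2+k_3=6} C(6; k_1,k_2,k_3) · ∏ g_i(k_i), where (1+z)^2 gives the falling factorial (2)_k; (1+z)^5 gives the falling factorial (5)_k; (1+z)^5 gives the falling factorial (5)_k.
g_1(k) for k = 0…6: 1, 2, 2, 0, 0, 0, 0.
g_2(k) for k = 0…6: 1, 5, 20, 60, 120, 120, 0.
g_3(k) for k = 0…6: 1, 5, 20, 60, 120, 120, 0.
First combine the last two factors: h(k) = Σ_j C(k,j)·g_2(j)·g_3(k−j) for k = 0…6: 1, 10, 90, 720, 5040, 30240, 151200.
c_6 = Σ_k C(6,k)·g_1(k)·h(6−k) = 1·1·151200 + 6·2·30240 + 15·2·5040 = 151200 + 362880 + 151200 = 665280.

665280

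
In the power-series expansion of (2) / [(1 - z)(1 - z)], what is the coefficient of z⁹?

20

The denominator gives the recurrence a_n = 2a_(n−1) − a_(n−2) for n ≥ 2; the numerator fixes a_0 = 2, a_1 = 4.
Iterating: 2, 4, 6, 8, 10, 12, 14, 16, 18, 20, so a_9 = 20.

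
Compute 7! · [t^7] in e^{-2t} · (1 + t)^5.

-1248

The EGF product rule gives c_7 = Σ_{k_1+k_2=7} C(7; k_1,k_2) · ∏ g_i(k_i), where e^{-2t} gives (-2)^k; (1+t)^5 gives the falling factorial (5)_k.
g_1(k) for k = 0…7: 1, -2, 4, -8, 16, -32, 64, -128.
g_2(k) for k = 0…7: 1, 5, 20, 60, 120, 120, 0, 0.
c_7 = Σ_k C(7,k)·g_1(k)·g_2(7−k) = 21·4·120 + 35·(-8)·120 + 35·16·60 + 21·(-32)·20 + 7·64·5 + 1·(-128)·1 = 10080 − 33600 + 33600 − 13440 + 2240 − 128 = -1248.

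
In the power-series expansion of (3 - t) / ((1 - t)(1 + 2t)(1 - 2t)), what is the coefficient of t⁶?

234

Partial fractions give a closed form: a_n = (-2/3)·1^n + (7/6)·(-2)^n + (5/2)·2^n.
At n = 6: a_6 = 234.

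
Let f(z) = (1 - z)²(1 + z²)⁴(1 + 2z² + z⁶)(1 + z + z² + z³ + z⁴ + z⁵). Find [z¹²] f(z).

(1 - z)² has coefficients 1,-2,1 for degrees 0…2.
(1 + z²)⁴ has coefficients 1,0,4,0,6,0,4,0,1,0,0,0,0 for degrees 0…12.
Multiplying by (1 + 2z² + z⁶) gives running coefficients 1,0,6,0,14,0,17,0,13,0,8,0,4 for degrees 0…12.
Finally multiplying by (1 + z + z² + z³ + z⁴ + z⁵), the product of all factors after the first has coefficients 1,1,7,7,21,21,37,37,44,44,38,38,25 for degrees 0…12.
[z¹²] = 1·25 − 2·38 + 1·38 = -13.

-13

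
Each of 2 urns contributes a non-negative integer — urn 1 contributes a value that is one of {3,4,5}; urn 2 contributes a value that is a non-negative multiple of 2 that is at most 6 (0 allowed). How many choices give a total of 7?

2

The generating function for the choices is (x³ + x⁴ + x⁵)·(1 + x² + x⁴ + x⁶); the count is [x⁷].
(x³ + x⁴ + x⁵) has coefficients 0,0,0,1,1,1 for degrees 0…5.
(1 + x² + x⁴ + x⁶) has coefficients 1,0,1,0,1,0,1,0 for degrees 0…7.
[x⁷] = 1·1 + 1·0 + 1·1 = 2.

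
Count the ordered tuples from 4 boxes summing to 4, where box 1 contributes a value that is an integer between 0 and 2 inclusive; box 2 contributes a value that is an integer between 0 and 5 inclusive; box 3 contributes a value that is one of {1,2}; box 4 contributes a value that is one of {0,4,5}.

6

The generating function for the choices is (1 + t + t^2)·(1 + t + t^2 + t^3 + t^4 + t^5)·(t + t^2)·(1 + t^4 + t^5); the count is [t^4].
(1 + t + t^2) has coefficients 1,1,1 for degrees 0…2.
(1 + t + t^2 + t^3 + t^4 + t^5) has coefficients 1,1,1,1,1 for degrees 0…4.
Multiplying by (t + t^2) gives running coefficients 0,1,2,2,2 for degrees 0…4.
Finally multiplying by (1 + t^4 + t^5), the product of all factors after the first has coefficients 0,1,2,2,2 for degrees 0…4.
[t^4] = 1·2 + 1·2 + 1·2 = 6.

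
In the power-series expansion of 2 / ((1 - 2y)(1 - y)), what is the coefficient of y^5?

The denominator gives the recurrence a_n = 3a_(n−1) − 2a_(n−2) for n ≥ 2; the numerator fixes a_0 = 2, a_1 = 6.
Iterating: 2, 6, 14, 30, 62, 126, so a_5 = 126.

126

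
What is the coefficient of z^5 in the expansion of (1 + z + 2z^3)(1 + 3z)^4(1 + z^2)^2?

(1 + z + 2z^3) has coefficients 1,1,0,2 for degrees 0…3.
(1 + 3z)^4 has coefficients 1,12,54,108,81,0 for degrees 0…5.
Finally multiplying by (1 + z^2)^2, the product of all factors after the first has coefficients 1,12,56,132,190,228 for degrees 0…5.
[z^5] = 1·228 + 1·190 + 2·56 = 530.

530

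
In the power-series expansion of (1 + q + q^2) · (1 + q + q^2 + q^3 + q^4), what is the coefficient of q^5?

(1 + q + q^2) has coefficients 1,1,1 for degrees 0…2.
(1 + q + q^2 + q^3 + q^4) has coefficients 1,1,1,1,1,0 for degrees 0…5.
[q^5] = 1·0 + 1·1 + 1·1 = 2.

2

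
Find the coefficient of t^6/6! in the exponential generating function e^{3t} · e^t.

The EGF product rule gives c_6 = Σ_{k_1+k_2=6} C(6; k_1,k_2) · ∏ g_i(k_i), where e^{3t} gives (3)^k; e^t gives (1)^k.
g_1(k) for k = 0…6: 1, 3, 9, 27, 81, 243, 729.
g_2(k) for k = 0…6: 1, 1, 1, 1, 1, 1, 1.
c_6 = Σ_k C(6,k)·g_1(k)·g_2(6−k) = 1·1·1 + 6·3·1 + 15·9·1 + 20·27·1 + 15·81·1 + 6·243·1 + 1·729·1 = 1 + 18 + 135 + 540 + 1215 + 1458 + 729 = 4096.

4096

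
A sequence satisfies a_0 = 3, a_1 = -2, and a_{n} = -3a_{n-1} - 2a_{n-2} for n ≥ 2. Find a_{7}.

124

The ordinary generating function has denominator 1 + 3z + 2z^2.
Iterating the recurrence: a_0,…,a_{7} = 3, -2, 0, 4, -12, 28, -60, 124.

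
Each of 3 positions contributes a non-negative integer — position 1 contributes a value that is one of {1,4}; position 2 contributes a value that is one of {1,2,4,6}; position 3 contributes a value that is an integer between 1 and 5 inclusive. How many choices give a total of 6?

4

The generating function for the choices is (t + t^4)·(t + t^2 + t^4 + t^6)·(t + t^2 + t^3 + t^4 + t^5); the count is [t^6].
(t + t^4) has coefficients 0,1,0,0,1 for degrees 0…4.
(t + t^2 + t^4 + t^6) has coefficients 0,1,1,0,1,0,1 for degrees 0…6.
Finally multiplying by (t + t^2 + t^3 + t^4 + t^5), the product of all factors after the first has coefficients 0,0,1,2,2,3,3 for degrees 0…6.
[t^6] = 1·3 + 1·1 = 4.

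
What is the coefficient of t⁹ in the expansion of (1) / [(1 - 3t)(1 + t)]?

14762

Partial fractions give a closed form: a_n = (3/4)·3^n + (1/4)·(-1)^n.
At n = 9: a_9 = 14762.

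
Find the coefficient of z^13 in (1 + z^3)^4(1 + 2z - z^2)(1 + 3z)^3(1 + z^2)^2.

583

(1 + z^3)^4 has coefficients 1,0,0,4,0,0,6,0,0,4,0,0,1 for degrees 0…12.
(1 + 2z - z^2) has coefficients 1,2,-1,0,0,0,0,0,0,0,0,0,0,0 for degrees 0…13.
Multiplying by (1 + 3z)^3 gives running coefficients 1,11,44,72,27,-27,0,0,0,0,0,0,0,0 for degrees 0…13.
Finally multiplying by (1 + z^2)^2, the product of all factors after the first has coefficients 1,11,46,94,116,128,98,18,27,-27,0,0,0,0 for degrees 0…13.
[z^13] = 1·0 + 4·0 + 6·18 + 4·116 + 1·11 = 583.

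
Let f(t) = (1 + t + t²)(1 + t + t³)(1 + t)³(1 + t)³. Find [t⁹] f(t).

(1 + t + t²) has coefficients 1,1,1 for degrees 0…2.
(1 + t + t³) has coefficients 1,1,0,1,0,0,0,0,0,0 for degrees 0…9.
Multiplying by (1 + t)³ gives running coefficients 1,4,6,5,4,3,1,0,0,0 for degrees 0…9.
Finally multiplying by (1 + t)³, the product of all factors after the first has coefficients 1,7,21,36,41,36,27,16,6,1 for degrees 0…9.
[t⁹] = 1·1 + 1·6 + 1·16 = 23.

23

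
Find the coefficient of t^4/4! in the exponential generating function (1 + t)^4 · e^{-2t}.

The EGF product rule gives c_4 = Σ_{k_1+k_2=4} C(4; k_1,k_2) · ∏ g_i(k_i), where (1+t)^4 gives the falling factorial (4)_k; e^{-2t} gives (-2)^k.
g_1(k) for k = 0…4: 1, 4, 12, 24, 24.
g_2(k) for k = 0…4: 1, -2, 4, -8, 16.
c_4 = Σ_k C(4,k)·g_1(k)·g_2(4−k) = 1·1·16 + 4·4·(-8) + 6·12·4 + 4·24·(-2) + 1·24·1 = 16 − 128 + 288 − 192 + 24 = 8.

8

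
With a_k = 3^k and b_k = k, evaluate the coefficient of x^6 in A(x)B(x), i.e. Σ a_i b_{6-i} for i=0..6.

This is [x^6] in the product of the two ordinary generating functions.
Σ = 1·6 + 3·5 + 9·4 + 27·3 + 81·2 + 243·1 + 729·0 = 543.

543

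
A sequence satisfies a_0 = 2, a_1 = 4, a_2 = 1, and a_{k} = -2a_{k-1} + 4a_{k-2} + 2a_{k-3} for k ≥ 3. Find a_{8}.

The ordinary generating function has denominator 1 + 2x - 4x^2 - 2x^3.
Iterating the recurrence: a_0,…,a_{8} = 2, 4, 1, 18, -24, 122, -304, 1048, -3068.

-3068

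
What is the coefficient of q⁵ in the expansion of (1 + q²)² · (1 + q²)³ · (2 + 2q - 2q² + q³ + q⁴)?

25

(1 + q²)² has coefficients 1,0,2,0,1 for degrees 0…4.
(1 + q²)³ has coefficients 1,0,3,0,3,0 for degrees 0…5.
Finally multiplying by (2 + 2q - 2q² + q³ + q⁴), the product of all factors after the first has coefficients 2,2,4,7,1,9 for degrees 0…5.
[q⁵] = 1·9 + 2·7 + 1·2 = 25.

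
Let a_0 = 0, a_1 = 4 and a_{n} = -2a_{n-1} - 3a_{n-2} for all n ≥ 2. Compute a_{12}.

1840

The ordinary generating function has denominator 1 + 2x + 3x^2.
Iterating the recurrence: a_0,…,a_{12} = 0, 4, -8, 4, 16, -44, 40, 52, -224, 292, 88, -1052, 1840.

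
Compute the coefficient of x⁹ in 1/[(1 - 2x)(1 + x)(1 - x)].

The denominator gives the recurrence a_n = 2a_(n−1) + a_(n−2) − 2a_(n−3) for n ≥ 3; the numerator fixes a_0 = 1, a_1 = 2, a_2 = 5.
Iterating: 1, 2, 5, 10, 21, 42, 85, 170, 341, 682, so a_9 = 682.

682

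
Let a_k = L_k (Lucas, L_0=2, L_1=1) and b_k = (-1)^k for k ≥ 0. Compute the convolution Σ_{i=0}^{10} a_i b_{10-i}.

Write out a_i and b_{10-i} for i = 0,…,10 and sum the products.
Σ = 2·1 + 1·(-1) + 3·1 + 4·(-1) + 7·1 + 11·(-1) + 18·1 + 29·(-1) + 47·1 + 76·(-1) + 123·1 = 79.

79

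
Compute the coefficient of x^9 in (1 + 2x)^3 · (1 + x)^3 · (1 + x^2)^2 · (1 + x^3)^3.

(1 + 2x)^3 has coefficients 1,6,12,8 for degrees 0…3.
(1 + x)^3 has coefficients 1,3,3,1,0,0,0,0,0,0 for degrees 0…9.
Multiplying by (1 + x^2)^2 gives running coefficients 1,3,5,7,7,5,3,1,0,0 for degrees 0…9.
Finally multiplying by (1 + x^3)^3, the product of all factors after the first has coefficients 1,3,5,10,16,20,27,31,30,31 for degrees 0…9.
[x^9] = 1·31 + 6·30 + 12·31 + 8·27 = 799.

799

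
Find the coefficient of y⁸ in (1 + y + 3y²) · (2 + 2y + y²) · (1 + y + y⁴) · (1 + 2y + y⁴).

(1 + y + 3y²) has coefficients 1,1,3 for degrees 0…2.
(2 + 2y + y²) has coefficients 2,2,1,0,0,0,0,0,0 for degrees 0…8.
Multiplying by (1 + y + y⁴) gives running coefficients 2,4,3,1,2,2,1,0,0 for degrees 0…8.
Finally multiplying by (1 + 2y + y⁴), the product of all factors after the first has coefficients 2,8,11,7,6,10,8,3,2 for degrees 0…8.
[y⁸] = 1·2 + 1·3 + 3·8 = 29.

29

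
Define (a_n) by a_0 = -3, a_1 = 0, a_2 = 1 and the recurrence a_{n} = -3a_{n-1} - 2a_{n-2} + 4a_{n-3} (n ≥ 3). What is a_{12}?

-12317

The ordinary generating function has denominator 1 + 3z + 2z^2 - 4z^3.
Iterating the recurrence: a_0,…,a_{12} = -3, 0, 1, -15, 43, -95, 139, -55, -493, 2145, -5669, 10745, -12317.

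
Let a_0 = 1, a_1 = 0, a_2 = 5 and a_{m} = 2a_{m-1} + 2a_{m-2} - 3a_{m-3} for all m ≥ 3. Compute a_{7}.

264

The ordinary generating function has denominator 1 - 2t - 2t^2 + 3t^3.
Iterating the recurrence: a_0,…,a_{7} = 1, 0, 5, 7, 24, 47, 121, 264.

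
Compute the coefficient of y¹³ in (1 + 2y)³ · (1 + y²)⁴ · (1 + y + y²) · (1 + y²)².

283

(1 + 2y)³ has coefficients 1,6,12,8 for degrees 0…3.
(1 + y²)⁴ has coefficients 1,0,4,0,6,0,4,0,1,0,0,0,0,0 for degrees 0…13.
Multiplying by (1 + y + y²) gives running coefficients 1,1,5,4,10,6,10,4,5,1,1,0,0,0 for degrees 0…13.
Finally multiplying by (1 + y²)², the product of all factors after the first has coefficients 1,1,7,6,21,15,35,20,35,15,21,6,7,1 for degrees 0…13.
[y¹³] = 1·1 + 6·7 + 12·6 + 8·21 = 283.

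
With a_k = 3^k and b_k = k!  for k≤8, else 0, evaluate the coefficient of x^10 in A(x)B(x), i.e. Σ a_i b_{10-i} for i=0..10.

708912

The convolution is the x^10 coefficient of A(x)B(x).
Σ = 1·0 + 3·0 + 9·40320 + 27·5040 + 81·720 + 243·120 + 729·24 + 2187·6 + 6561·2 + 19683·1 + 59049·1 = 708912.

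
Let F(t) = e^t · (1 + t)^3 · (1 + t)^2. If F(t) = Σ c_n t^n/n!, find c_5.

1546

The EGF product rule gives c_5 = Σ_{k_1+k_2+k_3=5} C(5; k_1,k_2,k_3) · ∏ g_i(k_i), where e^t gives (1)^k; (1+t)^3 gives the falling factorial (3)_k; (1+t)^2 gives the falling factorial (2)_k.
g_1(k) for k = 0…5: 1, 1, 1, 1, 1, 1.
g_2(k) for k = 0…5: 1, 3, 6, 6, 0, 0.
g_3(k) for k = 0…5: 1, 2, 2, 0, 0, 0.
First combine the last two factors: h(k) = Σ_j C(k,j)·g_2(j)·g_3(k−j) for k = 0…5: 1, 5, 20, 60, 120, 120.
c_5 = Σ_k C(5,k)·g_1(k)·h(5−k) = 1·1·120 + 5·1·120 + 10·1·60 + 10·1·20 + 5·1·5 + 1·1·1 = 120 + 600 + 600 + 200 + 25 + 1 = 1546.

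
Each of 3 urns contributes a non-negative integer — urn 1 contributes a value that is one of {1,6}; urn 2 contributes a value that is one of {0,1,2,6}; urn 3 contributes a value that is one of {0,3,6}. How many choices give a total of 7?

The generating function for the choices is (x + x⁶)·(1 + x + x² + x⁶)·(1 + x³ + x⁶); the count is [x⁷].
(x + x⁶) has coefficients 0,1,0,0,0,0,1 for degrees 0…6.
(1 + x + x² + x⁶) has coefficients 1,1,1,0,0,0,1,0 for degrees 0…7.
Finally multiplying by (1 + x³ + x⁶), the product of all factors after the first has coefficients 1,1,1,1,1,1,2,1 for degrees 0…7.
[x⁷] = 1·2 + 1·1 = 3.

3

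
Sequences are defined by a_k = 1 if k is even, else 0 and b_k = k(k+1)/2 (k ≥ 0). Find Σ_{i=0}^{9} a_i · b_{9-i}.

This is [x^9] in the product of the two ordinary generating functions.
Σ = 1·45 + 0·36 + 1·28 + 0·21 + 1·15 + 0·10 + 1·6 + 0·3 + 1·1 + 0·0 = 95.

95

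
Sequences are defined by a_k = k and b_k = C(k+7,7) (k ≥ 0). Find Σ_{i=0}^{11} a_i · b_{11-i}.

This is [x^11] in the product of the two ordinary generating functions.
Σ = 0·31824 + 1·19448 + 2·11440 + 3·6435 + 4·3432 + 5·1716 + 6·792 + 7·330 + 8·120 + 9·36 + 10·8 + 11·1 = 92378.

92378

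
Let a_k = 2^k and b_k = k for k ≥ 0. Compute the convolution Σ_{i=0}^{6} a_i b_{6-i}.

120

The convolution is the t^6 coefficient of A(t)B(t).
Σ = 1·6 + 2·5 + 4·4 + 8·3 + 16·2 + 32·1 + 64·0 = 120.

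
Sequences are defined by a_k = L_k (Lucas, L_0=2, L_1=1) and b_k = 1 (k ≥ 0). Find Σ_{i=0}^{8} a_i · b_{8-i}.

122

The convolution is the t^8 coefficient of A(t)B(t).
Σ = 2·1 + 1·1 + 3·1 + 4·1 + 7·1 + 11·1 + 18·1 + 29·1 + 47·1 = 122.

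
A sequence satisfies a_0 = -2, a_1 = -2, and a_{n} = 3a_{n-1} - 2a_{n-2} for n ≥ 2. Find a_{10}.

The ordinary generating function has denominator 1 - 3y + 2y^2.
Iterating the recurrence: a_0,…,a_{10} = -2, -2, -2, -2, -2, -2, -2, -2, -2, -2, -2.

-2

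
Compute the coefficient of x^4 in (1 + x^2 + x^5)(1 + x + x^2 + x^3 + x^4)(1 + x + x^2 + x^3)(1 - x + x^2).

(1 + x^2 + x^5) has coefficients 1,0,1,0,0 for degrees 0…4.
(1 + x + x^2 + x^3 + x^4) has coefficients 1,1,1,1,1 for degrees 0…4.
Multiplying by (1 + x + x^2 + x^3) gives running coefficients 1,2,3,4,4 for degrees 0…4.
Finally multiplying by (1 - x + x^2), the product of all factors after the first has coefficients 1,1,2,3,3 for degrees 0…4.
[x^4] = 1·3 + 1·2 = 5.

5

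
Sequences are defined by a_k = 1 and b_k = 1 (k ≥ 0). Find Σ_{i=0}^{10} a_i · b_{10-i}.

11

This is [x^10] in the product of the two ordinary generating functions.
Σ = 1·1 + 1·1 + 1·1 + 1·1 + 1·1 + 1·1 + 1·1 + 1·1 + 1·1 + 1·1 + 1·1 = 11.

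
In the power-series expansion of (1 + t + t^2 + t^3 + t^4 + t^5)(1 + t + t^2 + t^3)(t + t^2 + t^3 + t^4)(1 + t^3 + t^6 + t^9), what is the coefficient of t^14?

(1 + t + t^2 + t^3 + t^4 + t^5) has coefficients 1,1,1,1,1,1 for degrees 0…5.
(1 + t + t^2 + t^3) has coefficients 1,1,1,1,0,0,0,0,0,0,0,0,0,0,0 for degrees 0…14.
Multiplying by (t + t^2 + t^3 + t^4) gives running coefficients 0,1,2,3,4,3,2,1,0,0,0,0,0,0,0 for degrees 0…14.
Finally multiplying by (1 + t^3 + t^6 + t^9), the product of all factors after the first has coefficients 0,1,2,3,5,5,5,6,5,5,6,5,5,5,3 for degrees 0…14.
[t^14] = 1·3 + 1·5 + 1·5 + 1·5 + 1·6 + 1·5 = 29.

29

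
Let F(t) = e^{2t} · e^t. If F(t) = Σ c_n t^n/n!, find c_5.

The EGF product rule gives c_5 = Σ_{k_1+k_2=5} C(5; k_1,k_2) · ∏ g_i(k_i), where e^{2t} gives (2)^k; e^t gives (1)^k.
g_1(k) for k = 0…5: 1, 2, 4, 8, 16, 32.
g_2(k) for k = 0…5: 1, 1, 1, 1, 1, 1.
c_5 = Σ_k C(5,k)·g_1(k)·g_2(5−k) = 1·1·1 + 5·2·1 + 10·4·1 + 10·8·1 + 5·16·1 + 1·32·1 = 1 + 10 + 40 + 80 + 80 + 32 = 243.

243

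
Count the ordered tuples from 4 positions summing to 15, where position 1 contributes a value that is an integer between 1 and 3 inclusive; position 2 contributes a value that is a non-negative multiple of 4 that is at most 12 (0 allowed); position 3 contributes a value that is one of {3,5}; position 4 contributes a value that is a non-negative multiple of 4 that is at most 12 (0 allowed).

3

The generating function for the choices is (x + x² + x³)·(1 + x⁴ + x⁸ + x¹²)·(x³ + x⁵)·(1 + x⁴ + x⁸ + x¹²); the count is [x¹⁵].
(x + x² + x³) has coefficients 0,1,1,1 for degrees 0…3.
(1 + x⁴ + x⁸ + x¹²) has coefficients 1,0,0,0,1,0,0,0,1,0,0,0,1,0,0,0 for degrees 0…15.
Multiplying by (x³ + x⁵) gives running coefficients 0,0,0,1,0,1,0,1,0,1,0,1,0,1,0,1 for degrees 0…15.
Finally multiplying by (1 + x⁴ + x⁸ + x¹²), the product of all factors after the first has coefficients 0,0,0,1,0,1,0,2,0,2,0,3,0,3,0,4 for degrees 0…15.
[x¹⁵] = 1·0 + 1·3 + 1·0 = 3.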